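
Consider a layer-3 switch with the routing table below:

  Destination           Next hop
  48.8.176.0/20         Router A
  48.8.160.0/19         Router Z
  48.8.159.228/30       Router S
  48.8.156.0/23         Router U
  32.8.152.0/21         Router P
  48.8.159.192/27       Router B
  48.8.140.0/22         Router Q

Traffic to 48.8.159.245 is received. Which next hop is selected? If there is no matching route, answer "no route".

No entry's prefix contains 48.8.159.245; there is no default route.

no route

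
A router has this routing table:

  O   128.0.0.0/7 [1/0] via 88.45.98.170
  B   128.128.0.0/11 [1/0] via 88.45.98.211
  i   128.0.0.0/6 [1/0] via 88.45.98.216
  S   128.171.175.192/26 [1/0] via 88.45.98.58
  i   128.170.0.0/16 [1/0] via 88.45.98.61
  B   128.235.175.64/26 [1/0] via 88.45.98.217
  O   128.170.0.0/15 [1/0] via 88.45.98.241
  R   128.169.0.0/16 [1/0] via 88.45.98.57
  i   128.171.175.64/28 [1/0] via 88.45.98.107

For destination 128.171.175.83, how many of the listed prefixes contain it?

3

Prefixes containing 128.171.175.83:
  128.0.0.0/6 (128.0.0.0 - 131.255.255.255)
  128.0.0.0/7 (128.0.0.0 - 129.255.255.255)
  128.170.0.0/15 (128.170.0.0 - 128.171.255.255)
Total matching entries: 3.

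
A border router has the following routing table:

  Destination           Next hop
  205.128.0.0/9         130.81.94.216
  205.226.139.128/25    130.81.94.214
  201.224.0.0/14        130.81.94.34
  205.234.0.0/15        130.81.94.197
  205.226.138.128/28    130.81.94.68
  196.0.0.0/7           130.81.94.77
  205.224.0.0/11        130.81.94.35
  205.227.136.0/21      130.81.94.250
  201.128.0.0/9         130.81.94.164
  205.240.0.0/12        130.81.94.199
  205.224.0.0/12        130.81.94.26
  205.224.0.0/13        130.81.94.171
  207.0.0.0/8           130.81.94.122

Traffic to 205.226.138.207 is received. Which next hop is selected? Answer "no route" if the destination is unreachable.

Routes whose prefix contains 205.226.138.207:
  205.128.0.0/9 (205.128.0.0 - 205.255.255.255) -> 130.81.94.216
  205.224.0.0/11 (205.224.0.0 - 205.255.255.255) -> 130.81.94.35
  205.224.0.0/12 (205.224.0.0 - 205.239.255.255) -> 130.81.94.26
  205.224.0.0/13 (205.224.0.0 - 205.231.255.255) -> 130.81.94.171
More-specific entries that do NOT match:
  205.226.138.128/28 (205.226.138.128 - 205.226.138.143) does not contain 205.226.138.207
  205.226.139.128/25 (205.226.139.128 - 205.226.139.255) does not contain 205.226.138.207
  205.227.136.0/21 (205.227.136.0 - 205.227.143.255) does not contain 205.226.138.207
  205.234.0.0/15 (205.234.0.0 - 205.235.255.255) does not contain 205.226.138.207
  201.224.0.0/14 (201.224.0.0 - 201.227.255.255) does not contain 205.226.138.207
Longest matching prefix is /13 -> next hop 130.81.94.171.

130.81.94.171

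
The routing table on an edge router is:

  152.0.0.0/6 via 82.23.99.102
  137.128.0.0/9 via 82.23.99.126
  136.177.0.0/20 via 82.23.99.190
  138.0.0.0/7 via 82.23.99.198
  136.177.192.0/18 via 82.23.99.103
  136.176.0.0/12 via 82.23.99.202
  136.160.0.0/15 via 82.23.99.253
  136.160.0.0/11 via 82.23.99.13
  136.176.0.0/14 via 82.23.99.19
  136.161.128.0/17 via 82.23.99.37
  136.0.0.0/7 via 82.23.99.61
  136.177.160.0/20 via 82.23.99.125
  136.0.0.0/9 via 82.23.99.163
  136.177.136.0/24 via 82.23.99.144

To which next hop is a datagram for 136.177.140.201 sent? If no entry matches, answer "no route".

Routes whose prefix contains 136.177.140.201:
  136.0.0.0/7 (136.0.0.0 - 137.255.255.255) -> 82.23.99.61
  136.160.0.0/11 (136.160.0.0 - 136.191.255.255) -> 82.23.99.13
  136.176.0.0/12 (136.176.0.0 - 136.191.255.255) -> 82.23.99.202
  136.176.0.0/14 (136.176.0.0 - 136.179.255.255) -> 82.23.99.19
More-specific entries that do NOT match:
  136.177.136.0/24 (136.177.136.0 - 136.177.136.255) does not contain 136.177.140.201
  136.177.0.0/20 (136.177.0.0 - 136.177.15.255) does not contain 136.177.140.201
  136.177.160.0/20 (136.177.160.0 - 136.177.175.255) does not contain 136.177.140.201
  136.177.192.0/18 (136.177.192.0 - 136.177.255.255) does not contain 136.177.140.201
  136.161.128.0/17 (136.161.128.0 - 136.161.255.255) does not contain 136.177.140.201
  136.160.0.0/15 (136.160.0.0 - 136.161.255.255) does not contain 136.177.140.201
Longest matching prefix is /14 -> next hop 82.23.99.19.

82.23.99.19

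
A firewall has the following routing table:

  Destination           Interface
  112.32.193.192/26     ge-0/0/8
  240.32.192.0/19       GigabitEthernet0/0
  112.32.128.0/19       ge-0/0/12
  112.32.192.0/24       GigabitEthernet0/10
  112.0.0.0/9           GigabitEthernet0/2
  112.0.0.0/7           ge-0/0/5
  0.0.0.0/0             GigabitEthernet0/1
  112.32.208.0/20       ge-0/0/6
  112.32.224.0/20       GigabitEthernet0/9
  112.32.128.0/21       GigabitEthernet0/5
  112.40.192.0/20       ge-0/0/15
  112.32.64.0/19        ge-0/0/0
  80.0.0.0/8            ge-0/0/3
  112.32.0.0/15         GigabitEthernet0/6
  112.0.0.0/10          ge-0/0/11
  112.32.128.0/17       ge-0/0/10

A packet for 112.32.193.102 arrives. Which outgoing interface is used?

Routes whose prefix contains 112.32.193.102:
  0.0.0.0/0 (default, matches everything) -> GigabitEthernet0/1
  112.0.0.0/7 (112.0.0.0 - 113.255.255.255) -> ge-0/0/5
  112.0.0.0/9 (112.0.0.0 - 112.127.255.255) -> GigabitEthernet0/2
  112.0.0.0/10 (112.0.0.0 - 112.63.255.255) -> ge-0/0/11
  112.32.0.0/15 (112.32.0.0 - 112.33.255.255) -> GigabitEthernet0/6
  112.32.128.0/17 (112.32.128.0 - 112.32.255.255) -> ge-0/0/10
More-specific entries that do NOT match:
  112.32.193.192/26 (112.32.193.192 - 112.32.193.255) does not contain 112.32.193.102
  112.32.192.0/24 (112.32.192.0 - 112.32.192.255) does not contain 112.32.193.102
  112.32.128.0/21 (112.32.128.0 - 112.32.135.255) does not contain 112.32.193.102
  112.32.208.0/20 (112.32.208.0 - 112.32.223.255) does not contain 112.32.193.102
  112.32.224.0/20 (112.32.224.0 - 112.32.239.255) does not contain 112.32.193.102
  112.40.192.0/20 (112.40.192.0 - 112.40.207.255) does not contain 112.32.193.102
  240.32.192.0/19 (240.32.192.0 - 240.32.223.255) does not contain 112.32.193.102
  112.32.128.0/19 (112.32.128.0 - 112.32.159.255) does not contain 112.32.193.102
  112.32.64.0/19 (112.32.64.0 - 112.32.95.255) does not contain 112.32.193.102
Longest matching prefix is /17 -> interface ge-0/0/10.

ge-0/0/10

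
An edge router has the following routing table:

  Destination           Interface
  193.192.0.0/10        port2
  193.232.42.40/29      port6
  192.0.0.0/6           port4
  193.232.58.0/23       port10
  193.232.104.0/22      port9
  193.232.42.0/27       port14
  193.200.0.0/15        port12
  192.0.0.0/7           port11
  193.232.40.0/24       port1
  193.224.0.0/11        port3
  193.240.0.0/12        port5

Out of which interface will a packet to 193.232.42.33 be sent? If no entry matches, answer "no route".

port3

Routes whose prefix contains 193.232.42.33:
  192.0.0.0/6 (192.0.0.0 - 195.255.255.255) -> port4
  192.0.0.0/7 (192.0.0.0 - 193.255.255.255) -> port11
  193.192.0.0/10 (193.192.0.0 - 193.255.255.255) -> port2
  193.224.0.0/11 (193.224.0.0 - 193.255.255.255) -> port3
More-specific entries that do NOT match:
  193.232.42.40/29 (193.232.42.40 - 193.232.42.47) does not contain 193.232.42.33
  193.232.42.0/27 (193.232.42.0 - 193.232.42.31) does not contain 193.232.42.33
  193.232.40.0/24 (193.232.40.0 - 193.232.40.255) does not contain 193.232.42.33
  193.232.58.0/23 (193.232.58.0 - 193.232.59.255) does not contain 193.232.42.33
  193.232.104.0/22 (193.232.104.0 - 193.232.107.255) does not contain 193.232.42.33
  193.200.0.0/15 (193.200.0.0 - 193.201.255.255) does not contain 193.232.42.33
  193.240.0.0/12 (193.240.0.0 - 193.255.255.255) does not contain 193.232.42.33
Longest matching prefix is /11 -> interface port3.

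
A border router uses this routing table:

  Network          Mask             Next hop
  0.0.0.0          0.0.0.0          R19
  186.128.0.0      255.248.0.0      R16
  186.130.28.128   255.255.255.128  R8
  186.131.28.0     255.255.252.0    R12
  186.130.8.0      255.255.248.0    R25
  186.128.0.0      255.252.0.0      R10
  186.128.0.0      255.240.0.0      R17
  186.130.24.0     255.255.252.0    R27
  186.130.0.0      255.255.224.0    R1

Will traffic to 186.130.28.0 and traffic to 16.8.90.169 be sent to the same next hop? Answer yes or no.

186.130.28.0: longest match 186.130.0.0/19 -> R1
16.8.90.169: longest match 0.0.0.0/0 -> R19

no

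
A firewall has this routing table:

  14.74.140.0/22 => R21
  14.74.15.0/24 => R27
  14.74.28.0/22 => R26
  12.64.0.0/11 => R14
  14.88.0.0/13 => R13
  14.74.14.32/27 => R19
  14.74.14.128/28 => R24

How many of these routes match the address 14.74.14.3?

No listed prefix contains 14.74.14.3.
Total matching entries: 0.

0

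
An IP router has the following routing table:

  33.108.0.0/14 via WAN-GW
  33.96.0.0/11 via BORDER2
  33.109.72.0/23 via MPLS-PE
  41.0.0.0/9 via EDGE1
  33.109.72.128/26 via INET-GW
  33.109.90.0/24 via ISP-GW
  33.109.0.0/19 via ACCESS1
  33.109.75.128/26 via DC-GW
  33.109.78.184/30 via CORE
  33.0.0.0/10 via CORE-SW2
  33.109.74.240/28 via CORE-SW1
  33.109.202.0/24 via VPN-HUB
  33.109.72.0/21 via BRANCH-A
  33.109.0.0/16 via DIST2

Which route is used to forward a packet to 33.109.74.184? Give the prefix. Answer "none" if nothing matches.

Entries matching 33.109.74.184:
  33.96.0.0/11 (33.96.0.0 - 33.127.255.255)
  33.108.0.0/14 (33.108.0.0 - 33.111.255.255)
  33.109.0.0/16 (33.109.0.0 - 33.109.255.255)
  33.109.72.0/21 (33.109.72.0 - 33.109.79.255)
Most specific is 33.109.72.0/21.

33.109.72.0/21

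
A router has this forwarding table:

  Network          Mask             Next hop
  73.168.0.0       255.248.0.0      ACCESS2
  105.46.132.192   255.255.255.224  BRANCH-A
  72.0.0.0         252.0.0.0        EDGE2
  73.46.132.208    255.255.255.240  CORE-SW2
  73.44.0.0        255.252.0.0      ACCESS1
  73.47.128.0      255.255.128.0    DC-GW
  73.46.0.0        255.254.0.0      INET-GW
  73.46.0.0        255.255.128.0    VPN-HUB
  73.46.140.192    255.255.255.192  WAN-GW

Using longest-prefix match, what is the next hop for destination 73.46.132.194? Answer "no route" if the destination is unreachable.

INET-GW

Routes whose prefix contains 73.46.132.194:
  72.0.0.0/6 (72.0.0.0 - 75.255.255.255) -> EDGE2
  73.44.0.0/14 (73.44.0.0 - 73.47.255.255) -> ACCESS1
  73.46.0.0/15 (73.46.0.0 - 73.47.255.255) -> INET-GW
More-specific entries that do NOT match:
  73.46.132.208/28 (73.46.132.208 - 73.46.132.223) does not contain 73.46.132.194
  105.46.132.192/27 (105.46.132.192 - 105.46.132.223) does not contain 73.46.132.194
  73.46.140.192/26 (73.46.140.192 - 73.46.140.255) does not contain 73.46.132.194
  73.47.128.0/17 (73.47.128.0 - 73.47.255.255) does not contain 73.46.132.194
  73.46.0.0/17 (73.46.0.0 - 73.46.127.255) does not contain 73.46.132.194
Longest matching prefix is /15 -> next hop INET-GW.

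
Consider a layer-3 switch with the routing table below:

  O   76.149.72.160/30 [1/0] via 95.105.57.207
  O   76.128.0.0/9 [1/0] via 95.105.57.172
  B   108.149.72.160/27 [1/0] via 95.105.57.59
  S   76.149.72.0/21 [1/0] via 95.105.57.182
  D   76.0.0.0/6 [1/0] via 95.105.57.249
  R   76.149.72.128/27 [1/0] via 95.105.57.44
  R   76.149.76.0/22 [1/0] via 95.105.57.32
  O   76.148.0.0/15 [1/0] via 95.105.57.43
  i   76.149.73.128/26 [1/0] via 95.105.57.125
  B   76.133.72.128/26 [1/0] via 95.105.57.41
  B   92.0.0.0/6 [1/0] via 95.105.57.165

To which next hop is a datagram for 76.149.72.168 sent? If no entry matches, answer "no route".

Routes whose prefix contains 76.149.72.168:
  76.0.0.0/6 (76.0.0.0 - 79.255.255.255) -> 95.105.57.249
  76.128.0.0/9 (76.128.0.0 - 76.255.255.255) -> 95.105.57.172
  76.148.0.0/15 (76.148.0.0 - 76.149.255.255) -> 95.105.57.43
  76.149.72.0/21 (76.149.72.0 - 76.149.79.255) -> 95.105.57.182
More-specific entries that do NOT match:
  76.149.72.160/30 (76.149.72.160 - 76.149.72.163) does not contain 76.149.72.168
  108.149.72.160/27 (108.149.72.160 - 108.149.72.191) does not contain 76.149.72.168
  76.149.72.128/27 (76.149.72.128 - 76.149.72.159) does not contain 76.149.72.168
  76.149.73.128/26 (76.149.73.128 - 76.149.73.191) does not contain 76.149.72.168
  76.133.72.128/26 (76.133.72.128 - 76.133.72.191) does not contain 76.149.72.168
  76.149.76.0/22 (76.149.76.0 - 76.149.79.255) does not contain 76.149.72.168
Longest matching prefix is /21 -> next hop 95.105.57.182.

95.105.57.182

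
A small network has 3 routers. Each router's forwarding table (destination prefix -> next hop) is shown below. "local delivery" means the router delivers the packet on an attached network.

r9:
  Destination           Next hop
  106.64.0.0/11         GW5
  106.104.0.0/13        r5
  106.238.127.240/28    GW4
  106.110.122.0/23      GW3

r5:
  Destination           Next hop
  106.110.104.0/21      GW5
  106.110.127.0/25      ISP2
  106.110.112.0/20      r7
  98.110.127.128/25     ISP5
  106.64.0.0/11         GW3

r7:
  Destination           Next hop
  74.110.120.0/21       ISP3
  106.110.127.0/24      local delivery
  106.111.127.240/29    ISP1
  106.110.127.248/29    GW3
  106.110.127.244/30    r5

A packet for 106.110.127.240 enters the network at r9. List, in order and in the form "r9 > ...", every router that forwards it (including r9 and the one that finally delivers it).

r9 > r5 > r7

At r9: longest match for 106.110.127.240 is 106.104.0.0/13 -> r5
At r5: longest match for 106.110.127.240 is 106.110.112.0/20 -> r7
At r7: longest match for 106.110.127.240 is 106.110.127.0/24 -> local delivery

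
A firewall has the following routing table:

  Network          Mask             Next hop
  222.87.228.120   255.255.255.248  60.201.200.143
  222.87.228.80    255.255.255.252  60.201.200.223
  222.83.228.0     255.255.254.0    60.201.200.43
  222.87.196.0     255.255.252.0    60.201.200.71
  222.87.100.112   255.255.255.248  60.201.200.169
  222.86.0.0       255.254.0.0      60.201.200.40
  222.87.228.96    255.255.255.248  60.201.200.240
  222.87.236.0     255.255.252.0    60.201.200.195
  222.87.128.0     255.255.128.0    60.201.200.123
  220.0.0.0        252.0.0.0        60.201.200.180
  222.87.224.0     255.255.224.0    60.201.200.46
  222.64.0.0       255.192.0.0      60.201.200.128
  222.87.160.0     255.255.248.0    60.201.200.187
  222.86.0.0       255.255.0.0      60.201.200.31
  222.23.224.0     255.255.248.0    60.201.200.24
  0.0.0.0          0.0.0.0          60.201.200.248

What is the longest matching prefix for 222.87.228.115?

Entries matching 222.87.228.115:
  0.0.0.0/0 (default, matches everything)
  220.0.0.0/6 (220.0.0.0 - 223.255.255.255)
  222.64.0.0/10 (222.64.0.0 - 222.127.255.255)
  222.86.0.0/15 (222.86.0.0 - 222.87.255.255)
  222.87.128.0/17 (222.87.128.0 - 222.87.255.255)
  222.87.224.0/19 (222.87.224.0 - 222.87.255.255)
Most specific is 222.87.224.0/19.

222.87.224.0/19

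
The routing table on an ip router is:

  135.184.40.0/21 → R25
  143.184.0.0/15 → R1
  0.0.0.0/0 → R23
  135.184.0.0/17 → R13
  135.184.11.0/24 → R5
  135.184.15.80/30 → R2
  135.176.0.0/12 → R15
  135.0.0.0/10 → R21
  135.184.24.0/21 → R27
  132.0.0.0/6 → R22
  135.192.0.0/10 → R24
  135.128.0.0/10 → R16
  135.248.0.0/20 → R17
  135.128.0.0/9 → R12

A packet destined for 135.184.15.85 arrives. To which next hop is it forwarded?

R13

Routes whose prefix contains 135.184.15.85:
  0.0.0.0/0 (default, matches everything) -> R23
  132.0.0.0/6 (132.0.0.0 - 135.255.255.255) -> R22
  135.128.0.0/9 (135.128.0.0 - 135.255.255.255) -> R12
  135.128.0.0/10 (135.128.0.0 - 135.191.255.255) -> R16
  135.176.0.0/12 (135.176.0.0 - 135.191.255.255) -> R15
  135.184.0.0/17 (135.184.0.0 - 135.184.127.255) -> R13
More-specific entries that do NOT match:
  135.184.15.80/30 (135.184.15.80 - 135.184.15.83) does not contain 135.184.15.85
  135.184.11.0/24 (135.184.11.0 - 135.184.11.255) does not contain 135.184.15.85
  135.184.40.0/21 (135.184.40.0 - 135.184.47.255) does not contain 135.184.15.85
  135.184.24.0/21 (135.184.24.0 - 135.184.31.255) does not contain 135.184.15.85
  135.248.0.0/20 (135.248.0.0 - 135.248.15.255) does not contain 135.184.15.85
Longest matching prefix is /17 -> next hop R13.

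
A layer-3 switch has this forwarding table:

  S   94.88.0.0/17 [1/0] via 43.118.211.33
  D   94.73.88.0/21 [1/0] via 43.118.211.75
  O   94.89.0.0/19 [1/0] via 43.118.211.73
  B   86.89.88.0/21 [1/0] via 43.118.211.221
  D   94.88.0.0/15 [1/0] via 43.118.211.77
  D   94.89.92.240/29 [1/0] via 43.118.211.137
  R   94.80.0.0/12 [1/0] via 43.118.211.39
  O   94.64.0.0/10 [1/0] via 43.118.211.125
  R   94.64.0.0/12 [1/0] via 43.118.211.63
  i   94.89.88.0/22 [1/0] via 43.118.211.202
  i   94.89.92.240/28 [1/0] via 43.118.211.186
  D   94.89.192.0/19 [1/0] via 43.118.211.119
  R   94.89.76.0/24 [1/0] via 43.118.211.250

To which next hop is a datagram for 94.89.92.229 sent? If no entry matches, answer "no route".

43.118.211.77

Routes whose prefix contains 94.89.92.229:
  94.64.0.0/10 (94.64.0.0 - 94.127.255.255) -> 43.118.211.125
  94.80.0.0/12 (94.80.0.0 - 94.95.255.255) -> 43.118.211.39
  94.88.0.0/15 (94.88.0.0 - 94.89.255.255) -> 43.118.211.77
More-specific entries that do NOT match:
  94.89.92.240/29 (94.89.92.240 - 94.89.92.247) does not contain 94.89.92.229
  94.89.92.240/28 (94.89.92.240 - 94.89.92.255) does not contain 94.89.92.229
  94.89.76.0/24 (94.89.76.0 - 94.89.76.255) does not contain 94.89.92.229
  94.89.88.0/22 (94.89.88.0 - 94.89.91.255) does not contain 94.89.92.229
  94.73.88.0/21 (94.73.88.0 - 94.73.95.255) does not contain 94.89.92.229
  86.89.88.0/21 (86.89.88.0 - 86.89.95.255) does not contain 94.89.92.229
  94.89.0.0/19 (94.89.0.0 - 94.89.31.255) does not contain 94.89.92.229
  94.89.192.0/19 (94.89.192.0 - 94.89.223.255) does not contain 94.89.92.229
  94.88.0.0/17 (94.88.0.0 - 94.88.127.255) does not contain 94.89.92.229
Longest matching prefix is /15 -> next hop 43.118.211.77.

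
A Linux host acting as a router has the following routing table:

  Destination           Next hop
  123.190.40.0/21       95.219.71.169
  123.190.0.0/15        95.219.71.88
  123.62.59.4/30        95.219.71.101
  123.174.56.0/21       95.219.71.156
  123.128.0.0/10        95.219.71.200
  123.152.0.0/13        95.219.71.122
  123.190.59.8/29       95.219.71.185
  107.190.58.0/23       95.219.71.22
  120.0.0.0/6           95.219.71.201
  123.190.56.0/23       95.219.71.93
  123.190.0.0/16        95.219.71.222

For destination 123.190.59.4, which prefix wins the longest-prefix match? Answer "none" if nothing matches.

123.190.0.0/16

Entries matching 123.190.59.4:
  120.0.0.0/6 (120.0.0.0 - 123.255.255.255)
  123.128.0.0/10 (123.128.0.0 - 123.191.255.255)
  123.190.0.0/15 (123.190.0.0 - 123.191.255.255)
  123.190.0.0/16 (123.190.0.0 - 123.190.255.255)
Most specific is 123.190.0.0/16.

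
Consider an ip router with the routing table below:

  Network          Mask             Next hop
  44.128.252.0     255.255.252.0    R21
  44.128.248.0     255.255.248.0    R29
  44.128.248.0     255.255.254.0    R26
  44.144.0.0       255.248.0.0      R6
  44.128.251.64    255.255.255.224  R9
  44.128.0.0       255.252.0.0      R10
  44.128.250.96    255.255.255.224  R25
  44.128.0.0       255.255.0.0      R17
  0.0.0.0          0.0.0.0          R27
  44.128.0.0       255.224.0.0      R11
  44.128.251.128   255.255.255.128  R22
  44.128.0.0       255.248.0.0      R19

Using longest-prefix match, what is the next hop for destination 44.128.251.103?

R29

Routes whose prefix contains 44.128.251.103:
  0.0.0.0/0 (default, matches everything) -> R27
  44.128.0.0/11 (44.128.0.0 - 44.159.255.255) -> R11
  44.128.0.0/13 (44.128.0.0 - 44.135.255.255) -> R19
  44.128.0.0/14 (44.128.0.0 - 44.131.255.255) -> R10
  44.128.0.0/16 (44.128.0.0 - 44.128.255.255) -> R17
  44.128.248.0/21 (44.128.248.0 - 44.128.255.255) -> R29
More-specific entries that do NOT match:
  44.128.251.64/27 (44.128.251.64 - 44.128.251.95) does not contain 44.128.251.103
  44.128.250.96/27 (44.128.250.96 - 44.128.250.127) does not contain 44.128.251.103
  44.128.251.128/25 (44.128.251.128 - 44.128.251.255) does not contain 44.128.251.103
  44.128.248.0/23 (44.128.248.0 - 44.128.249.255) does not contain 44.128.251.103
  44.128.252.0/22 (44.128.252.0 - 44.128.255.255) does not contain 44.128.251.103
Longest matching prefix is /21 -> next hop R29.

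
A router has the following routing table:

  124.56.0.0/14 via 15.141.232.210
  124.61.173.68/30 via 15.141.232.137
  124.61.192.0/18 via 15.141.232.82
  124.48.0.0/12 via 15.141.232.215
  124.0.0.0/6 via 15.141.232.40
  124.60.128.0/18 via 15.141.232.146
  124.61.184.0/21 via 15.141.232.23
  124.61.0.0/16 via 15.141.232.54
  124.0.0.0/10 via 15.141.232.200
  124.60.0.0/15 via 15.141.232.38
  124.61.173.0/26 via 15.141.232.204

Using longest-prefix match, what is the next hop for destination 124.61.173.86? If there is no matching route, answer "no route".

Routes whose prefix contains 124.61.173.86:
  124.0.0.0/6 (124.0.0.0 - 127.255.255.255) -> 15.141.232.40
  124.0.0.0/10 (124.0.0.0 - 124.63.255.255) -> 15.141.232.200
  124.48.0.0/12 (124.48.0.0 - 124.63.255.255) -> 15.141.232.215
  124.60.0.0/15 (124.60.0.0 - 124.61.255.255) -> 15.141.232.38
  124.61.0.0/16 (124.61.0.0 - 124.61.255.255) -> 15.141.232.54
More-specific entries that do NOT match:
  124.61.173.68/30 (124.61.173.68 - 124.61.173.71) does not contain 124.61.173.86
  124.61.173.0/26 (124.61.173.0 - 124.61.173.63) does not contain 124.61.173.86
  124.61.184.0/21 (124.61.184.0 - 124.61.191.255) does not contain 124.61.173.86
  124.61.192.0/18 (124.61.192.0 - 124.61.255.255) does not contain 124.61.173.86
  124.60.128.0/18 (124.60.128.0 - 124.60.191.255) does not contain 124.61.173.86
Longest matching prefix is /16 -> next hop 15.141.232.54.

15.141.232.54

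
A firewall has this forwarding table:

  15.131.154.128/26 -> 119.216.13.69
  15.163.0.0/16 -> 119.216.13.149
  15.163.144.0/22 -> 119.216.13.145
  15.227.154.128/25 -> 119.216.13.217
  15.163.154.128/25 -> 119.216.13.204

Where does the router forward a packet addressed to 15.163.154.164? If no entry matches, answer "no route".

Routes whose prefix contains 15.163.154.164:
  15.163.0.0/16 (15.163.0.0 - 15.163.255.255) -> 119.216.13.149
  15.163.154.128/25 (15.163.154.128 - 15.163.154.255) -> 119.216.13.204
More-specific entries that do NOT match:
  15.131.154.128/26 (15.131.154.128 - 15.131.154.191) does not contain 15.163.154.164
Longest matching prefix is /25 -> next hop 119.216.13.204.

119.216.13.204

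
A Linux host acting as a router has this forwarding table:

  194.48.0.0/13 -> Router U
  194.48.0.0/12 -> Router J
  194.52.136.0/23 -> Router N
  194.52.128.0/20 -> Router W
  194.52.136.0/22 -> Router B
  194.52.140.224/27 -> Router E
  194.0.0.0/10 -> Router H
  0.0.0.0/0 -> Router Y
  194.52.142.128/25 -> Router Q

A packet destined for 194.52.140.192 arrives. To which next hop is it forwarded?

Routes whose prefix contains 194.52.140.192:
  0.0.0.0/0 (default, matches everything) -> Router Y
  194.0.0.0/10 (194.0.0.0 - 194.63.255.255) -> Router H
  194.48.0.0/12 (194.48.0.0 - 194.63.255.255) -> Router J
  194.48.0.0/13 (194.48.0.0 - 194.55.255.255) -> Router U
  194.52.128.0/20 (194.52.128.0 - 194.52.143.255) -> Router W
More-specific entries that do NOT match:
  194.52.140.224/27 (194.52.140.224 - 194.52.140.255) does not contain 194.52.140.192
  194.52.142.128/25 (194.52.142.128 - 194.52.142.255) does not contain 194.52.140.192
  194.52.136.0/23 (194.52.136.0 - 194.52.137.255) does not contain 194.52.140.192
  194.52.136.0/22 (194.52.136.0 - 194.52.139.255) does not contain 194.52.140.192
Longest matching prefix is /20 -> next hop Router W.

Router W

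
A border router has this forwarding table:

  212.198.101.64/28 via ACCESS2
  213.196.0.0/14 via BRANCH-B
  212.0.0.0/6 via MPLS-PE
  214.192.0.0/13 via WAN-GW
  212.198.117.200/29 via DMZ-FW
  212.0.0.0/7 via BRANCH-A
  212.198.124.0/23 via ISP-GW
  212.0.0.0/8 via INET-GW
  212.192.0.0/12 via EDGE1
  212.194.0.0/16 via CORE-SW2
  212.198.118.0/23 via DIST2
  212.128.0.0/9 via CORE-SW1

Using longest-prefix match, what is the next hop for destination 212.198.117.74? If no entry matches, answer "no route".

Routes whose prefix contains 212.198.117.74:
  212.0.0.0/6 (212.0.0.0 - 215.255.255.255) -> MPLS-PE
  212.0.0.0/7 (212.0.0.0 - 213.255.255.255) -> BRANCH-A
  212.0.0.0/8 (212.0.0.0 - 212.255.255.255) -> INET-GW
  212.128.0.0/9 (212.128.0.0 - 212.255.255.255) -> CORE-SW1
  212.192.0.0/12 (212.192.0.0 - 212.207.255.255) -> EDGE1
More-specific entries that do NOT match:
  212.198.117.200/29 (212.198.117.200 - 212.198.117.207) does not contain 212.198.117.74
  212.198.101.64/28 (212.198.101.64 - 212.198.101.79) does not contain 212.198.117.74
  212.198.124.0/23 (212.198.124.0 - 212.198.125.255) does not contain 212.198.117.74
  212.198.118.0/23 (212.198.118.0 - 212.198.119.255) does not contain 212.198.117.74
  212.194.0.0/16 (212.194.0.0 - 212.194.255.255) does not contain 212.198.117.74
  213.196.0.0/14 (213.196.0.0 - 213.199.255.255) does not contain 212.198.117.74
  214.192.0.0/13 (214.192.0.0 - 214.199.255.255) does not contain 212.198.117.74
Longest matching prefix is /12 -> next hop EDGE1.

EDGE1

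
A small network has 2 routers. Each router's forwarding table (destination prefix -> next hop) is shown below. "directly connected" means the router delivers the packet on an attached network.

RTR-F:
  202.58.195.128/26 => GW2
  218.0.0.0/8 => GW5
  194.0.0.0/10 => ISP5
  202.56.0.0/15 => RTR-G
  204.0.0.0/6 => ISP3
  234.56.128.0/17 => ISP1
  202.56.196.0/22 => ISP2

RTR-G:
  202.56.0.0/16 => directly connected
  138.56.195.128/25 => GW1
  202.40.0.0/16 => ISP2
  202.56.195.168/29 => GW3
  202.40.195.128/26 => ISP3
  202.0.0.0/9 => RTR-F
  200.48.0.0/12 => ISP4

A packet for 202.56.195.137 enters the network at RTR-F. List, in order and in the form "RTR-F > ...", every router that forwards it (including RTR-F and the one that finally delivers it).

RTR-F > RTR-G

At RTR-F: longest match for 202.56.195.137 is 202.56.0.0/15 -> RTR-G
At RTR-G: longest match for 202.56.195.137 is 202.56.0.0/16 -> directly connected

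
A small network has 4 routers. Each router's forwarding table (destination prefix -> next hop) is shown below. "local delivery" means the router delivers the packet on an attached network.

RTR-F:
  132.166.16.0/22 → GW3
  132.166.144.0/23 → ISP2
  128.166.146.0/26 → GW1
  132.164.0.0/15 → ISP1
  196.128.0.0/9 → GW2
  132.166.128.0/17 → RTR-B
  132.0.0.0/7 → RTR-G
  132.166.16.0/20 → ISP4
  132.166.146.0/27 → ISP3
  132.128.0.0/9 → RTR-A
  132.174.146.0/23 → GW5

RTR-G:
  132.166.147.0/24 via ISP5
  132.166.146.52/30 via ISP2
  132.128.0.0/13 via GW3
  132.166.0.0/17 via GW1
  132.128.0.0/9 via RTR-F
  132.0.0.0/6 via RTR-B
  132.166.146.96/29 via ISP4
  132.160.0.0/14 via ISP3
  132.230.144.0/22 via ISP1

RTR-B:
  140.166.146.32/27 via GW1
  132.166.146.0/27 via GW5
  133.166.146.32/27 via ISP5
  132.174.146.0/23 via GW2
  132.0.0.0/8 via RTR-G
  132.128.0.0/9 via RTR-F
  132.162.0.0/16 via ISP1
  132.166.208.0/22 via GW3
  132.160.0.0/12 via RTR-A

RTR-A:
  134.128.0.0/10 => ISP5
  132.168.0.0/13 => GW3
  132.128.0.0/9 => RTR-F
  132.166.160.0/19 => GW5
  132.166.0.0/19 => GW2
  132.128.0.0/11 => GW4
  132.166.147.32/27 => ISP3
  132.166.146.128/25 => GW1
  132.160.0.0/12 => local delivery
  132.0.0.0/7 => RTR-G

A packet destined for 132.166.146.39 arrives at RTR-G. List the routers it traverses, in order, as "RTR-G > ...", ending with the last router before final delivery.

At RTR-G: longest match for 132.166.146.39 is 132.128.0.0/9 -> RTR-F
At RTR-F: longest match for 132.166.146.39 is 132.166.128.0/17 -> RTR-B
At RTR-B: longest match for 132.166.146.39 is 132.160.0.0/12 -> RTR-A
At RTR-A: longest match for 132.166.146.39 is 132.160.0.0/12 -> local delivery

RTR-G > RTR-F > RTR-B > RTR-A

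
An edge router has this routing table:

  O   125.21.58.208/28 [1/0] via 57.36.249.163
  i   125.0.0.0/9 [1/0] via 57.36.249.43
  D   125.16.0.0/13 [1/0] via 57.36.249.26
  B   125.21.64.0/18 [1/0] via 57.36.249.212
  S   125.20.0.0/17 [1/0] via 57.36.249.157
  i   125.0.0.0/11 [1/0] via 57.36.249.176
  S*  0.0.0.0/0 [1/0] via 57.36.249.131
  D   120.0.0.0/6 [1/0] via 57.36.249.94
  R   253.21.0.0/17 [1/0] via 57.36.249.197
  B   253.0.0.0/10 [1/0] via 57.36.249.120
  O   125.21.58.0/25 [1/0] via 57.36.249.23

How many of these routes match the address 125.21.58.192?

Prefixes containing 125.21.58.192:
  0.0.0.0/0 (default, matches everything)
  125.0.0.0/9 (125.0.0.0 - 125.127.255.255)
  125.0.0.0/11 (125.0.0.0 - 125.31.255.255)
  125.16.0.0/13 (125.16.0.0 - 125.23.255.255)
Total matching entries: 4.

4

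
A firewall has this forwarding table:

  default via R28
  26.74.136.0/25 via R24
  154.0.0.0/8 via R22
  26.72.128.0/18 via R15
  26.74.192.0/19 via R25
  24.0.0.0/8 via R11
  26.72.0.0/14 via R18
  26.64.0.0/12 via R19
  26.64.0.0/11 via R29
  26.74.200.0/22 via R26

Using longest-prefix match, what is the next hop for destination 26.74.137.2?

Routes whose prefix contains 26.74.137.2:
  0.0.0.0/0 (default, matches everything) -> R28
  26.64.0.0/11 (26.64.0.0 - 26.95.255.255) -> R29
  26.64.0.0/12 (26.64.0.0 - 26.79.255.255) -> R19
  26.72.0.0/14 (26.72.0.0 - 26.75.255.255) -> R18
More-specific entries that do NOT match:
  26.74.136.0/25 (26.74.136.0 - 26.74.136.127) does not contain 26.74.137.2
  26.74.200.0/22 (26.74.200.0 - 26.74.203.255) does not contain 26.74.137.2
  26.74.192.0/19 (26.74.192.0 - 26.74.223.255) does not contain 26.74.137.2
  26.72.128.0/18 (26.72.128.0 - 26.72.191.255) does not contain 26.74.137.2
Longest matching prefix is /14 -> next hop R18.

R18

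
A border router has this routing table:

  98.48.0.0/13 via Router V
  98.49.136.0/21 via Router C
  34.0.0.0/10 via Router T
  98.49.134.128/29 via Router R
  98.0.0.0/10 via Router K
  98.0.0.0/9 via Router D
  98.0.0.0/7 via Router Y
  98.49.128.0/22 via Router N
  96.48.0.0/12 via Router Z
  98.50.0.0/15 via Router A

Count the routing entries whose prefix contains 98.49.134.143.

Prefixes containing 98.49.134.143:
  98.0.0.0/7 (98.0.0.0 - 99.255.255.255)
  98.0.0.0/9 (98.0.0.0 - 98.127.255.255)
  98.0.0.0/10 (98.0.0.0 - 98.63.255.255)
  98.48.0.0/13 (98.48.0.0 - 98.55.255.255)
Total matching entries: 4.

4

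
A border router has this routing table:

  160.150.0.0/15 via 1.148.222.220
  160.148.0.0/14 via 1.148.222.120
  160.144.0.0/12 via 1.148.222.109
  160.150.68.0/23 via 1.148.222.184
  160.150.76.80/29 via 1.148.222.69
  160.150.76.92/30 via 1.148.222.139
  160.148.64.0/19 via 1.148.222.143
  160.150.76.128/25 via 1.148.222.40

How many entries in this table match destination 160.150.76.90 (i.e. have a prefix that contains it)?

Prefixes containing 160.150.76.90:
  160.144.0.0/12 (160.144.0.0 - 160.159.255.255)
  160.148.0.0/14 (160.148.0.0 - 160.151.255.255)
  160.150.0.0/15 (160.150.0.0 - 160.151.255.255)
Total matching entries: 3.

3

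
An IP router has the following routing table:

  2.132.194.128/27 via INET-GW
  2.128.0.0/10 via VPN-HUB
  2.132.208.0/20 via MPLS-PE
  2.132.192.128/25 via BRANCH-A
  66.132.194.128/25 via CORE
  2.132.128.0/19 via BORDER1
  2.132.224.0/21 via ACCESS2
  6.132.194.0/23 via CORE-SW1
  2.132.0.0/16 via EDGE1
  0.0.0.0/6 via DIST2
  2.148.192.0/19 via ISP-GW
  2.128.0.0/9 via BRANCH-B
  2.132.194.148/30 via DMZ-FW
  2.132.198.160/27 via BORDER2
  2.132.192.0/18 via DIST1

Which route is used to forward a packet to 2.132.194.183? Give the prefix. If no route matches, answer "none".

2.132.192.0/18

Entries matching 2.132.194.183:
  0.0.0.0/6 (0.0.0.0 - 3.255.255.255)
  2.128.0.0/9 (2.128.0.0 - 2.255.255.255)
  2.128.0.0/10 (2.128.0.0 - 2.191.255.255)
  2.132.0.0/16 (2.132.0.0 - 2.132.255.255)
  2.132.192.0/18 (2.132.192.0 - 2.132.255.255)
Most specific is 2.132.192.0/18.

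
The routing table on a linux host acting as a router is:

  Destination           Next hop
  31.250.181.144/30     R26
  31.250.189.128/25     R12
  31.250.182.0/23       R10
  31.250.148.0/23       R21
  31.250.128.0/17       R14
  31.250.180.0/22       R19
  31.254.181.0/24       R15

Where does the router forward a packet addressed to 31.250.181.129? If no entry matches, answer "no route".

Routes whose prefix contains 31.250.181.129:
  31.250.128.0/17 (31.250.128.0 - 31.250.255.255) -> R14
  31.250.180.0/22 (31.250.180.0 - 31.250.183.255) -> R19
More-specific entries that do NOT match:
  31.250.181.144/30 (31.250.181.144 - 31.250.181.147) does not contain 31.250.181.129
  31.250.189.128/25 (31.250.189.128 - 31.250.189.255) does not contain 31.250.181.129
  31.254.181.0/24 (31.254.181.0 - 31.254.181.255) does not contain 31.250.181.129
  31.250.182.0/23 (31.250.182.0 - 31.250.183.255) does not contain 31.250.181.129
  31.250.148.0/23 (31.250.148.0 - 31.250.149.255) does not contain 31.250.181.129
Longest matching prefix is /22 -> next hop R19.

R19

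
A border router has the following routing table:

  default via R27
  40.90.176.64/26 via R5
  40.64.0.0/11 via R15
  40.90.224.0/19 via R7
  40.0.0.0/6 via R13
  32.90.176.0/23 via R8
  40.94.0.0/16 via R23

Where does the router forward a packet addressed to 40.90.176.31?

R15

Routes whose prefix contains 40.90.176.31:
  0.0.0.0/0 (default, matches everything) -> R27
  40.0.0.0/6 (40.0.0.0 - 43.255.255.255) -> R13
  40.64.0.0/11 (40.64.0.0 - 40.95.255.255) -> R15
More-specific entries that do NOT match:
  40.90.176.64/26 (40.90.176.64 - 40.90.176.127) does not contain 40.90.176.31
  32.90.176.0/23 (32.90.176.0 - 32.90.177.255) does not contain 40.90.176.31
  40.90.224.0/19 (40.90.224.0 - 40.90.255.255) does not contain 40.90.176.31
  40.94.0.0/16 (40.94.0.0 - 40.94.255.255) does not contain 40.90.176.31
Longest matching prefix is /11 -> next hop R15.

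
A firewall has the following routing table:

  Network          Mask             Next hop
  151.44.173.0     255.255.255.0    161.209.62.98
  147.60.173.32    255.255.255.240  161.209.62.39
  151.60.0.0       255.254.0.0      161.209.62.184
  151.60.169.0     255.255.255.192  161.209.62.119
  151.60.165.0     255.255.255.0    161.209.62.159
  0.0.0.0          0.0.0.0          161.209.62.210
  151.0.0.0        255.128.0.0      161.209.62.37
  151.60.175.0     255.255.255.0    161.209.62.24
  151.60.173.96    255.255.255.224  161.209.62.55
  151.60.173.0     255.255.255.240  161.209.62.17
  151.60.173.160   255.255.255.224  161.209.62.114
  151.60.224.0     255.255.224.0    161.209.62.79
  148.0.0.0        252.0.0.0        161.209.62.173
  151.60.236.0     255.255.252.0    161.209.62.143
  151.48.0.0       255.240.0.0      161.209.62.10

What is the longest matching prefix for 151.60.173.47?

151.60.0.0/15

Entries matching 151.60.173.47:
  0.0.0.0/0 (default, matches everything)
  148.0.0.0/6 (148.0.0.0 - 151.255.255.255)
  151.0.0.0/9 (151.0.0.0 - 151.127.255.255)
  151.48.0.0/12 (151.48.0.0 - 151.63.255.255)
  151.60.0.0/15 (151.60.0.0 - 151.61.255.255)
Most specific is 151.60.0.0/15.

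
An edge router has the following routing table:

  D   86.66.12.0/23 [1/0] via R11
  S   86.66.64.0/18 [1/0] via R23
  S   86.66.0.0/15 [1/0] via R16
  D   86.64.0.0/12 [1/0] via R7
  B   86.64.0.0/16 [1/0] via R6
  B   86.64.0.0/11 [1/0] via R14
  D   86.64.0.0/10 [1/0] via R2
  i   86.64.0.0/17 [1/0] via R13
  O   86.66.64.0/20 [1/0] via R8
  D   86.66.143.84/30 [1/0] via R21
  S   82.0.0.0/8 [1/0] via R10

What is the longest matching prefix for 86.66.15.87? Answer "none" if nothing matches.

86.66.0.0/15

Entries matching 86.66.15.87:
  86.64.0.0/10 (86.64.0.0 - 86.127.255.255)
  86.64.0.0/11 (86.64.0.0 - 86.95.255.255)
  86.64.0.0/12 (86.64.0.0 - 86.79.255.255)
  86.66.0.0/15 (86.66.0.0 - 86.67.255.255)
Most specific is 86.66.0.0/15.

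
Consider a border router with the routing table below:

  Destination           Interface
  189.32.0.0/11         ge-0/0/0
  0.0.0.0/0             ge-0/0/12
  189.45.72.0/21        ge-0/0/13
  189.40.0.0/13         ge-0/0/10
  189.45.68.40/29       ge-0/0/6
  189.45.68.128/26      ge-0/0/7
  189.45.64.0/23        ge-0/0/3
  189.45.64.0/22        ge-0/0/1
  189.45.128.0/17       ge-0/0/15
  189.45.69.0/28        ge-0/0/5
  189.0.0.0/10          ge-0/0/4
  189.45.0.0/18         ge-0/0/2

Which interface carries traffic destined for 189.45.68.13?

ge-0/0/10

Routes whose prefix contains 189.45.68.13:
  0.0.0.0/0 (default, matches everything) -> ge-0/0/12
  189.0.0.0/10 (189.0.0.0 - 189.63.255.255) -> ge-0/0/4
  189.32.0.0/11 (189.32.0.0 - 189.63.255.255) -> ge-0/0/0
  189.40.0.0/13 (189.40.0.0 - 189.47.255.255) -> ge-0/0/10
More-specific entries that do NOT match:
  189.45.68.40/29 (189.45.68.40 - 189.45.68.47) does not contain 189.45.68.13
  189.45.69.0/28 (189.45.69.0 - 189.45.69.15) does not contain 189.45.68.13
  189.45.68.128/26 (189.45.68.128 - 189.45.68.191) does not contain 189.45.68.13
  189.45.64.0/23 (189.45.64.0 - 189.45.65.255) does not contain 189.45.68.13
  189.45.64.0/22 (189.45.64.0 - 189.45.67.255) does not contain 189.45.68.13
  189.45.72.0/21 (189.45.72.0 - 189.45.79.255) does not contain 189.45.68.13
  189.45.0.0/18 (189.45.0.0 - 189.45.63.255) does not contain 189.45.68.13
  189.45.128.0/17 (189.45.128.0 - 189.45.255.255) does not contain 189.45.68.13
Longest matching prefix is /13 -> interface ge-0/0/10.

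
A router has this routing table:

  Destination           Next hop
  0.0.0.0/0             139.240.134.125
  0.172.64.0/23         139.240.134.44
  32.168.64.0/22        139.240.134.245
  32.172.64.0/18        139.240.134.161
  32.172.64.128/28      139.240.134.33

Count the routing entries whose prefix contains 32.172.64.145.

2

Prefixes containing 32.172.64.145:
  0.0.0.0/0 (default, matches everything)
  32.172.64.0/18 (32.172.64.0 - 32.172.127.255)
Total matching entries: 2.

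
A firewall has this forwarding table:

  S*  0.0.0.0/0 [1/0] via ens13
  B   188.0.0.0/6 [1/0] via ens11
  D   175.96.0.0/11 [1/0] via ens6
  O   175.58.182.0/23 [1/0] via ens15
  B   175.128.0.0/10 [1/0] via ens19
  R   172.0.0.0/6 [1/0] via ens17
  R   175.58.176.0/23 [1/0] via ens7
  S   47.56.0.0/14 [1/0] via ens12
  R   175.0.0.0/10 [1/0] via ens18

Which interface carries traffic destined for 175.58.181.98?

Routes whose prefix contains 175.58.181.98:
  0.0.0.0/0 (default, matches everything) -> ens13
  172.0.0.0/6 (172.0.0.0 - 175.255.255.255) -> ens17
  175.0.0.0/10 (175.0.0.0 - 175.63.255.255) -> ens18
More-specific entries that do NOT match:
  175.58.182.0/23 (175.58.182.0 - 175.58.183.255) does not contain 175.58.181.98
  175.58.176.0/23 (175.58.176.0 - 175.58.177.255) does not contain 175.58.181.98
  47.56.0.0/14 (47.56.0.0 - 47.59.255.255) does not contain 175.58.181.98
  175.96.0.0/11 (175.96.0.0 - 175.127.255.255) does not contain 175.58.181.98
Longest matching prefix is /10 -> interface ens18.

ens18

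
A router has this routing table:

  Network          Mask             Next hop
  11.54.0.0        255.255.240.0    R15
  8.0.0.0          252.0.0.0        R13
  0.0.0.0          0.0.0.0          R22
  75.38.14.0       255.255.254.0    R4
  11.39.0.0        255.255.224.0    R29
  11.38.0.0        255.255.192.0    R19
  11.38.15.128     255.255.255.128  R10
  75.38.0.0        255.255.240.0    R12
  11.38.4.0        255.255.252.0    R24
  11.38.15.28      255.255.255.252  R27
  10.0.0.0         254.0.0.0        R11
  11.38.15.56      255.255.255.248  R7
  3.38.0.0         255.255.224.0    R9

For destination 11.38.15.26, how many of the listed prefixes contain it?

4

Prefixes containing 11.38.15.26:
  0.0.0.0/0 (default, matches everything)
  8.0.0.0/6 (8.0.0.0 - 11.255.255.255)
  10.0.0.0/7 (10.0.0.0 - 11.255.255.255)
  11.38.0.0/18 (11.38.0.0 - 11.38.63.255)
Total matching entries: 4.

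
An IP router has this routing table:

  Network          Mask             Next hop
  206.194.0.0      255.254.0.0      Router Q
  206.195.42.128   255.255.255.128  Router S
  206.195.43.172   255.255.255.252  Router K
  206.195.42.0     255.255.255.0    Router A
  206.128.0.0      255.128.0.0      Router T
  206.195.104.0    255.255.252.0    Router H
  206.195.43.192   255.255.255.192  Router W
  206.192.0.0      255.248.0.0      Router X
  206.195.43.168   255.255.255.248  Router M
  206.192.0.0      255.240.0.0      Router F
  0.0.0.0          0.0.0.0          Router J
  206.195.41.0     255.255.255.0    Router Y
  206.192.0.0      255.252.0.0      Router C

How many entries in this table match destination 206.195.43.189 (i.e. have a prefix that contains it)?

6

Prefixes containing 206.195.43.189:
  0.0.0.0/0 (default, matches everything)
  206.128.0.0/9 (206.128.0.0 - 206.255.255.255)
  206.192.0.0/12 (206.192.0.0 - 206.207.255.255)
  206.192.0.0/13 (206.192.0.0 - 206.199.255.255)
  206.192.0.0/14 (206.192.0.0 - 206.195.255.255)
  206.194.0.0/15 (206.194.0.0 - 206.195.255.255)
Total matching entries: 6.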